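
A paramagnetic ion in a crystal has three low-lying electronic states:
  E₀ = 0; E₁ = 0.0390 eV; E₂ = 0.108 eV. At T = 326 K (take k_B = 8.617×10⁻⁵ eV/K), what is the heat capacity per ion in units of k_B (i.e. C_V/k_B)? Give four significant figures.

k_BT = 8.617×10⁻⁵ × 326 K = 0.0280914 eV.
Eᵢ/kT = 0, 1.38833, 3.84459.
Z = Σ e^(−Eᵢ/kT) = e^(−0) + e^(−1.38833) + e^(−3.84459) = 1.00000 + 0.249492 + 0.0213952 = 1.27089.
⟨E⟩ = 0.00947436 eV, ⟨E²⟩ = 0.000494953 eV².
C_V/k_B = (⟨E²⟩ − ⟨E⟩²)/(kT)² = (0.000494953 − 0.0000897635)/0.000789127 = 0.5135.

0.5135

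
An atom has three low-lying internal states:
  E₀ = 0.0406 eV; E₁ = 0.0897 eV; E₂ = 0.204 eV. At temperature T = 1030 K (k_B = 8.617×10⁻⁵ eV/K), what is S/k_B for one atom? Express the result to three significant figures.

k_BT = 8.617×10⁻⁵ × 1030 K = 0.088755 eV.
Eᵢ/kT = 0.45744, 1.0106, 2.2985.
Z = Σ e^(−Eᵢ/kT) = e^(−0.45744) + e^(−1.0106) + e^(−2.2985) = 0.63290 + 0.36400 + 0.10041 = 1.0973.
⟨E⟩ = Σ EᵢPᵢ = 0.071840 eV.
S/k_B = ln Z + ⟨E⟩/kT = ln(1.0973) + 0.071840/0.088755 = 0.092853 + 0.80942 = 0.902.

0.902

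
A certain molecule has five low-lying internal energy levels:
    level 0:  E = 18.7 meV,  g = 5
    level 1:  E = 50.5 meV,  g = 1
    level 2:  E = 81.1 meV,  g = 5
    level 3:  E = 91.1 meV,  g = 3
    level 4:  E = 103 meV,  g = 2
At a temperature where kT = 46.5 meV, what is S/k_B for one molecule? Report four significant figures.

Eᵢ/kT = 0.402151, 1.08602, 1.74409, 1.95914, 2.21505.
Z = Σ gᵢe^(−Eᵢ/kT) = 5·e^(−0.402151) + 1·e^(−1.08602) + 5·e^(−1.74409) + 3·e^(−1.95914) + 2·e^(−2.21505) = 3.34440 + 0.337557 + 0.874020 + 0.422939 + 0.218296 = 5.19721.
⟨E⟩ = Σ EᵢPᵢ = 40.6919 meV.
S/k_B = ln Z + ⟨E⟩/kT = ln(5.19721) + 40.6919/46.5 = 1.64812 + 0.875095 = 2.523.

2.523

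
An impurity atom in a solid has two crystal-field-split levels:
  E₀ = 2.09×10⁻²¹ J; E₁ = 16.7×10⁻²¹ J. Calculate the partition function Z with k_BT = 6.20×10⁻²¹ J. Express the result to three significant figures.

Z = 0.781

Eᵢ/kT = 0.33710, 2.6935.
Z = Σ e^(−Eᵢ/kT) = e^(−0.33710) + e^(−2.6935) = 0.71384 + 0.067644 = 0.78148.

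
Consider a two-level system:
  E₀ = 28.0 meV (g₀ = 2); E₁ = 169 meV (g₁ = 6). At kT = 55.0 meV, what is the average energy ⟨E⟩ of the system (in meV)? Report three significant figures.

Eᵢ/kT = 0.50909, 3.0727.
Z = Σ gᵢe^(−Eᵢ/kT) = 2·e^(−0.50909) + 6·e^(−3.0727) = 1.2021 + 0.27778 = 1.4799.
⟨E⟩ = Σ Eᵢ gᵢe^(−Eᵢ/kT) / Z = (28.0·1.2021 + 169·0.27778) / 1.4799 = 54.5 meV.

54.5 meV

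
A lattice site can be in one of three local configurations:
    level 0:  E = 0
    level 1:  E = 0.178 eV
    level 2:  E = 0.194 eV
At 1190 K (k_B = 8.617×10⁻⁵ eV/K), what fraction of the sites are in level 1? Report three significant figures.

0.133

k_BT = 8.617×10⁻⁵ × 1190 K = 0.10254 eV.
Eᵢ/kT = 0, 1.7359, 1.8919.
Z = Σ e^(−Eᵢ/kT) = e^(−0) + e^(−1.7359) + e^(−1.8919) = 1.0000 + 0.17624 + 0.15079 = 1.3270.
P₁ = e^(−E₁/kT) / Z = 0.17624/1.3270 = 0.133.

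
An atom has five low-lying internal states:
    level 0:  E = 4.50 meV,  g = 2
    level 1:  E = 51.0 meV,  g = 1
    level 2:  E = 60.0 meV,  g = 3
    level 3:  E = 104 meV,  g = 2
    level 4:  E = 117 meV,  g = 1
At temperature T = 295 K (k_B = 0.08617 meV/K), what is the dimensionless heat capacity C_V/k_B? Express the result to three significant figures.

k_BT = 0.08617 × 295 K = 25.420 meV.
Eᵢ/kT = 0.17703, 2.0063, 2.3603, 4.0913, 4.6027.
Z = Σ gᵢe^(−Eᵢ/kT) = 2·e^(−0.17703) + 1·e^(−2.0063) + 3·e^(−2.3603) + 2·e^(−4.0913) + 1·e^(−4.6027) = 1.6755 + 0.13449 + 0.28318 + 0.033435 + 0.010025 = 2.1366.
⟨E⟩ = 16.868 meV, ⟨E²⟩ = 890.22 meV².
C_V/k_B = (⟨E²⟩ − ⟨E⟩²)/(kT)² = (890.22 − 284.53)/646.18 = 0.937.

0.937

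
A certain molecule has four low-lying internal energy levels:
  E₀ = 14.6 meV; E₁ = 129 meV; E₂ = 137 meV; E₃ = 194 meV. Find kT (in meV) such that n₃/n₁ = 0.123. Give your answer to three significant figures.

31.0 meV

n₃/n₁ = exp[−(E₃−E₁)/kT] = 0.123.
⇒ (E₃−E₁)/kT = ln(1/0.123) = ln(8.1301) = 2.0956.
kT = 65 meV / 2.0956 = 31.0 meV.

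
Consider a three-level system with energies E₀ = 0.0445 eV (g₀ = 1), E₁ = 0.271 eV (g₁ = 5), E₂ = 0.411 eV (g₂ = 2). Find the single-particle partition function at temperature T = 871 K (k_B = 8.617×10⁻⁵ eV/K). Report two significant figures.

Z = 0.70

k_BT = 8.617×10⁻⁵ × 871 K = 0.07505 eV.
Eᵢ/kT = 0.5929, 3.611, 5.476.
Z = Σ gᵢe^(−Eᵢ/kT) = 1·e^(−0.5929) + 5·e^(−3.611) + 2·e^(−5.476) = 0.5527 + 0.1351 + 0.008372 = 0.6962.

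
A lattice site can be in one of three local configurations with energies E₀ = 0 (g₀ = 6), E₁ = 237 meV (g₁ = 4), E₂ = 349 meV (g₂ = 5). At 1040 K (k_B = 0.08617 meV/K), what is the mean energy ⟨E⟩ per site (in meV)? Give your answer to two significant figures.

k_BT = 0.08617 × 1040 K = 89.62 meV.
Eᵢ/kT = 0, 2.644, 3.894.
Z = Σ gᵢe^(−Eᵢ/kT) = 6·e^(−0) + 4·e^(−2.644) + 5·e^(−3.894) = 6.000 + 0.2843 + 0.1018 = 6.386.
⟨E⟩ = Σ Eᵢ gᵢe^(−Eᵢ/kT) / Z = (0·6.000 + 237·0.2843 + 349·0.1018) / 6.386 = 16 meV.

16 meV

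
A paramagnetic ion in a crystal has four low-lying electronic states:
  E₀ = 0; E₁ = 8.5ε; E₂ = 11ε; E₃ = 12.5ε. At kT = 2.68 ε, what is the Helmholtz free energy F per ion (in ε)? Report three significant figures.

Eᵢ/kT = 0, 3.1716, 4.1045, 4.6642.
Z = Σ e^(−Eᵢ/kT) = e^(−0) + e^(−3.1716) + e^(−4.1045) + e^(−4.6642) = 1.0000 + 0.041936 + 0.016498 + 0.0094268 = 1.0679.
F = −kT ln Z = −2.68 × ln(1.0679) = −2.68 × 0.065694 = -0.176 ε.

-0.176 ε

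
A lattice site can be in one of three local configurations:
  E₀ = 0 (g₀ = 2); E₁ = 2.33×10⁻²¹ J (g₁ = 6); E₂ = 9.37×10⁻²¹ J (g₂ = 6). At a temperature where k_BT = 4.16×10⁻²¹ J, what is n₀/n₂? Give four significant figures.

3.170

n₀/n₂ = (g₀/g₂) exp[−(E₀−E₂)/kT] = (2/6) × exp(−(-9.37 ×10⁻²¹ J)/(4.16 ×10⁻²¹ J)) = (2/6) × exp(2.25240) = 3.170.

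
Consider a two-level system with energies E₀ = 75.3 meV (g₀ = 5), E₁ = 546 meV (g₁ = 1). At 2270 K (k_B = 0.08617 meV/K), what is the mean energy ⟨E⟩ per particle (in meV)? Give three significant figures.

83.6 meV

k_BT = 0.08617 × 2270 K = 195.61 meV.
Eᵢ/kT = 0.38495, 2.7913.
Z = Σ gᵢe^(−Eᵢ/kT) = 5·e^(−0.38495) + 1·e^(−2.7913) = 3.4024 + 0.061341 = 3.4637.
⟨E⟩ = Σ Eᵢ gᵢe^(−Eᵢ/kT) / Z = (75.3·3.4024 + 546·0.061341) / 3.4637 = 83.6 meV.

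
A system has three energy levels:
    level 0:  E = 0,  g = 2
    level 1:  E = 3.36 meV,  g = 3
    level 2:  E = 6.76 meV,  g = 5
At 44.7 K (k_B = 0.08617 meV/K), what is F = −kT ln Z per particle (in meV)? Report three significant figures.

k_BT = 0.08617 × 44.7 K = 3.8518 meV.
Eᵢ/kT = 0, 0.87232, 1.7550.
Z = Σ gᵢe^(−Eᵢ/kT) = 2·e^(−0) + 3·e^(−0.87232) + 5·e^(−1.7550) = 2.0000 + 1.2539 + 0.86454 = 4.1184.
F = −kT ln Z = −3.8518 × ln(4.1184) = −3.8518 × 1.4155 = -5.45 meV.

-5.45 meV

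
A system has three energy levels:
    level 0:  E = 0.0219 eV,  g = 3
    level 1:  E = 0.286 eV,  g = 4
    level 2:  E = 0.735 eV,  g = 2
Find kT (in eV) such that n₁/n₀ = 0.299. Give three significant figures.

0.177 eV

n₁/n₀ = (g₁/g₀) exp[−(E₁−E₀)/kT] = 0.299.
⇒ (E₁−E₀)/kT = ln((4/3)/0.299) = ln(4.4593) = 1.4950.
kT = 0.2641 eV / 1.4950 = 0.177 eV.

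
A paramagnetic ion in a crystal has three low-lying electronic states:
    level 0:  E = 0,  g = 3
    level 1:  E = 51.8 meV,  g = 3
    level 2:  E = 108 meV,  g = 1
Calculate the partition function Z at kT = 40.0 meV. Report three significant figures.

Eᵢ/kT = 0, 1.2950, 2.7000.
Z = Σ gᵢe^(−Eᵢ/kT) = 3·e^(−0) + 3·e^(−1.2950) + 1·e^(−2.7000) = 3.0000 + 0.82169 + 0.067206 = 3.8889.

Z = 3.89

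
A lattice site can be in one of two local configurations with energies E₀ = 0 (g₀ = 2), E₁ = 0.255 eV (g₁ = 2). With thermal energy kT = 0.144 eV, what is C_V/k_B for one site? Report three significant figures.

0.390

Eᵢ/kT = 0, 1.7708.
Z = Σ gᵢe^(−Eᵢ/kT) = 2·e^(−0) + 2·e^(−1.7708) = 2.0000 + 0.34039 = 2.3404.
⟨E⟩ = 0.037087 eV, ⟨E²⟩ = 0.0094573 eV².
C_V/k_B = (⟨E²⟩ − ⟨E⟩²)/(kT)² = (0.0094573 − 0.0013754)/0.020736 = 0.390.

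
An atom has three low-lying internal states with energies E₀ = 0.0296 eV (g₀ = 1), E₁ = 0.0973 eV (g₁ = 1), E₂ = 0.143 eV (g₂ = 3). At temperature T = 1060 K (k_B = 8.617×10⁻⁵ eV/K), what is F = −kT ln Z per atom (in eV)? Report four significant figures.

-0.04819 eV

k_BT = 8.617×10⁻⁵ × 1060 K = 0.0913402 eV.
Eᵢ/kT = 0.324063, 1.06525, 1.56558.
Z = Σ gᵢe^(−Eᵢ/kT) = 1·e^(−0.324063) + 1·e^(−1.06525) + 3·e^(−1.56558) = 0.723205 + 0.344642 + 0.626900 = 1.69475.
F = −kT ln Z = −0.0913402 × ln(1.69475) = −0.0913402 × 0.527535 = -0.04819 eV.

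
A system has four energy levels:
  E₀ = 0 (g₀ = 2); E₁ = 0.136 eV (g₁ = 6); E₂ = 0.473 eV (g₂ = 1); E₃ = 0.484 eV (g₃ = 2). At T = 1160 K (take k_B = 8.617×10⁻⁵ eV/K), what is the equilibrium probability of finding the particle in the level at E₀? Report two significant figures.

k_BT = 8.617×10⁻⁵ × 1160 K = 0.09996 eV.
Eᵢ/kT = 0, 1.361, 4.732, 4.842.
Z = Σ gᵢe^(−Eᵢ/kT) = 2·e^(−0) + 6·e^(−1.361) + 1·e^(−4.732) + 2·e^(−4.842) = 2.000 + 1.538 + 0.008809 + 0.01578 = 3.563.
P₀ = g₀ e^(−E₀/kT) / Z = 2.000/3.563 = 0.56.

0.56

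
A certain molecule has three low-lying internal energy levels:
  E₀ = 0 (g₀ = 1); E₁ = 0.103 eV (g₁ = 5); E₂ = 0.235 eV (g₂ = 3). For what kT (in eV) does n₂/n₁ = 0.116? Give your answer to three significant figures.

n₂/n₁ = (g₂/g₁) exp[−(E₂−E₁)/kT] = 0.116.
⇒ (E₂−E₁)/kT = ln((3/5)/0.116) = ln(5.1724) = 1.6433.
kT = 0.132 eV / 1.6433 = 0.0803 eV.

0.0803 eV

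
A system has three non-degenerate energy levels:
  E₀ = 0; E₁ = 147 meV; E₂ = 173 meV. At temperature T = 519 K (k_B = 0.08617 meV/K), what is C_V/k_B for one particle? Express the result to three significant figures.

k_BT = 0.08617 × 519 K = 44.722 meV.
Eᵢ/kT = 0, 3.2870, 3.8683.
Z = Σ e^(−Eᵢ/kT) = e^(−0) + e^(−3.2870) + e^(−3.8683) = 1.0000 + 0.037366 + 0.020894 = 1.0583.
⟨E⟩ = 8.6057 meV, ⟨E²⟩ = 1353.8 meV².
C_V/k_B = (⟨E²⟩ − ⟨E⟩²)/(kT)² = (1353.8 − 74.058)/2000.1 = 0.640.

0.640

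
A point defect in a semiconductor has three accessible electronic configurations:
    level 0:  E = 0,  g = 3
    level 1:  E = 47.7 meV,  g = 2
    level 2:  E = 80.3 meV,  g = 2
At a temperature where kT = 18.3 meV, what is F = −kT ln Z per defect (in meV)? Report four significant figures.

-21.13 meV

Eᵢ/kT = 0, 2.60656, 4.38798.
Z = Σ gᵢe^(−Eᵢ/kT) = 3·e^(−0) + 2·e^(−2.60656) + 2·e^(−4.38798) = 3.00000 + 0.147576 + 0.0248516 = 3.17243.
F = −kT ln Z = −18.3 × ln(3.17243) = −18.3 × 1.15450 = -21.13 meV.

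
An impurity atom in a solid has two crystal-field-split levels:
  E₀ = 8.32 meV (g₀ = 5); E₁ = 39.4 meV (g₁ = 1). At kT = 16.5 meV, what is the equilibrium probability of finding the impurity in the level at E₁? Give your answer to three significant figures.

Eᵢ/kT = 0.50424, 2.3879.
Z = Σ gᵢe^(−Eᵢ/kT) = 5·e^(−0.50424) + 1·e^(−2.3879) = 3.0198 + 0.091822 = 3.1116.
P₁ = g₁ e^(−E₁/kT) / Z = 0.091822/3.1116 = 0.0295.

0.0295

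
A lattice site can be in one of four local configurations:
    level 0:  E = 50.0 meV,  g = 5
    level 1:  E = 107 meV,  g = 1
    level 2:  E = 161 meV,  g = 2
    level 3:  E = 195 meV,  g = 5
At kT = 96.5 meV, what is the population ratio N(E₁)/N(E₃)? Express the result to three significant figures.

n₁/n₃ = (g₁/g₃) exp[−(E₁−E₃)/kT] = (1/5) × exp(−(-88 meV)/(96.5 meV)) = (1/5) × exp(0.91192) = 0.498.

0.498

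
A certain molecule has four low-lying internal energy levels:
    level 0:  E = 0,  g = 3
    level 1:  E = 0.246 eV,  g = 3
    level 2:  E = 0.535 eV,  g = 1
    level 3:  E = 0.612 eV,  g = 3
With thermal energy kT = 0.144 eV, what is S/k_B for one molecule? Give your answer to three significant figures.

Eᵢ/kT = 0, 1.7083, 3.7153, 4.2500.
Z = Σ gᵢe^(−Eᵢ/kT) = 3·e^(−0) + 3·e^(−1.7083) + 1·e^(−3.7153) + 3·e^(−4.2500) = 3.0000 + 0.54352 + 0.024348 + 0.042793 = 3.6107.
⟨E⟩ = Σ EᵢPᵢ = 0.047891 eV.
S/k_B = ln Z + ⟨E⟩/kT = ln(3.6107) + 0.047891/0.144 = 1.2839 + 0.33258 = 1.62.

1.62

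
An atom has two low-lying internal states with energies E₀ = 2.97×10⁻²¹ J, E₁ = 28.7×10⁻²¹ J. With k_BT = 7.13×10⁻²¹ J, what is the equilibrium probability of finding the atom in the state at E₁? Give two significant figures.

0.026

Eᵢ/kT = 0.4165, 4.025.
Z = Σ e^(−Eᵢ/kT) = e^(−0.4165) + e^(−4.025) = 0.6594 + 0.01786 = 0.6773.
P₁ = e^(−E₁/kT) / Z = 0.01786/0.6773 = 0.026.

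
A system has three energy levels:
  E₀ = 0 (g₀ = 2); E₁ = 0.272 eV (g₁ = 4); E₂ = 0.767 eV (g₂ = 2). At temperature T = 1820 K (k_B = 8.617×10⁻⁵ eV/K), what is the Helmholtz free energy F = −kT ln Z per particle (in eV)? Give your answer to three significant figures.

-0.157 eV

k_BT = 8.617×10⁻⁵ × 1820 K = 0.15683 eV.
Eᵢ/kT = 0, 1.7344, 4.8906.
Z = Σ gᵢe^(−Eᵢ/kT) = 2·e^(−0) + 4·e^(−1.7344) + 2·e^(−4.8906) = 2.0000 + 0.70602 + 0.015034 = 2.7211.
F = −kT ln Z = −0.15683 × ln(2.7211) = −0.15683 × 1.0010 = -0.157 eV.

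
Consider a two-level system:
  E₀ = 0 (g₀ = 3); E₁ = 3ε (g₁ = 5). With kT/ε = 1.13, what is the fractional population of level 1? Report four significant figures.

Eᵢ/kT = 0, 2.65487.
Z = Σ gᵢe^(−Eᵢ/kT) = 3·e^(−0) + 5·e^(−2.65487) = 3.00000 + 0.351540 = 3.35154.
P₁ = g₁ e^(−E₁/kT) / Z = 0.351540/3.35154 = 0.1049.

0.1049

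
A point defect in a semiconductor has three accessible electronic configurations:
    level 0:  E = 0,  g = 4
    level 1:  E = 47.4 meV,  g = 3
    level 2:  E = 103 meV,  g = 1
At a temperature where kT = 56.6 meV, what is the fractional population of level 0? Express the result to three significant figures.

0.733

Eᵢ/kT = 0, 0.83746, 1.8198.
Z = Σ gᵢe^(−Eᵢ/kT) = 4·e^(−0) + 3·e^(−0.83746) + 1·e^(−1.8198) = 4.0000 + 1.2984 + 0.16206 = 5.4605.
P₀ = g₀ e^(−E₀/kT) / Z = 4.0000/5.4605 = 0.733.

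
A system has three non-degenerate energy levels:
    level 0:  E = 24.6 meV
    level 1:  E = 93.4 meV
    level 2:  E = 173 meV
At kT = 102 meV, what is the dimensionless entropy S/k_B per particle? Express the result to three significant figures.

Eᵢ/kT = 0.24118, 0.91569, 1.6961.
Z = Σ e^(−Eᵢ/kT) = e^(−0.24118) + e^(−0.91569) + e^(−1.6961) = 0.78570 + 0.40024 + 0.18340 = 1.3693.
⟨E⟩ = Σ EᵢPᵢ = 64.587 meV.
S/k_B = ln Z + ⟨E⟩/kT = ln(1.3693) + 64.587/102 = 0.31430 + 0.63321 = 0.948.

0.948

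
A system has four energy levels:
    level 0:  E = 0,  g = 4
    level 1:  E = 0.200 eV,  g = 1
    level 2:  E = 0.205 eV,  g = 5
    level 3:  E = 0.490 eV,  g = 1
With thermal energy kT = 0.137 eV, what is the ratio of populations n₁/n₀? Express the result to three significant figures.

n₁/n₀ = (g₁/g₀) exp[−(E₁−E₀)/kT] = (1/4) × exp(−(0.200 eV)/(0.137 eV)) = (1/4) × exp(-1.4599) = 0.0581.

0.0581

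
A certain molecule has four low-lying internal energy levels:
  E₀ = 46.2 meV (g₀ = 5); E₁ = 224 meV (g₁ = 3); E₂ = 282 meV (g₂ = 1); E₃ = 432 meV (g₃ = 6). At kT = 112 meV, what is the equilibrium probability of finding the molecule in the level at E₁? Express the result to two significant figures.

0.10

Eᵢ/kT = 0.4125, 2.000, 2.518, 3.857.
Z = Σ gᵢe^(−Eᵢ/kT) = 5·e^(−0.4125) + 3·e^(−2.000) + 1·e^(−2.518) + 6·e^(−3.857) = 3.310 + 0.4060 + 0.08062 + 0.1268 = 3.923.
P₁ = g₁ e^(−E₁/kT) / Z = 0.4060/3.923 = 0.10.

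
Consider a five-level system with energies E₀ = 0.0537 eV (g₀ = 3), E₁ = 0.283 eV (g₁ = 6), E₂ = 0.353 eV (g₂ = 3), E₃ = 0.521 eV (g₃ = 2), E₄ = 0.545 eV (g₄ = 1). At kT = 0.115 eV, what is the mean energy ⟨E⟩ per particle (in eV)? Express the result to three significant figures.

Eᵢ/kT = 0.46696, 2.4609, 3.0696, 4.5304, 4.7391.
Z = Σ gᵢe^(−Eᵢ/kT) = 3·e^(−0.46696) + 6·e^(−2.4609) + 3·e^(−3.0696) + 2·e^(−4.5304) + 1·e^(−4.7391) = 1.8807 + 0.51215 + 0.13932 + 0.021553 + 0.0087465 = 2.5625.
⟨E⟩ = Σ Eᵢ gᵢe^(−Eᵢ/kT) / Z = (0.0537·1.8807 + 0.283·0.51215 + 0.353·0.13932 + 0.521·0.021553 + 0.545·0.0087465) / 2.5625 = 0.121 eV.

0.121 eV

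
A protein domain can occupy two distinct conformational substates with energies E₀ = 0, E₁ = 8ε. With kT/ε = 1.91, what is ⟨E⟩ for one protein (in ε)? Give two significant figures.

Eᵢ/kT = 0, 4.188.
Z = Σ e^(−Eᵢ/kT) = e^(−0) + e^(−4.188) = 1.000 + 0.01518 = 1.015.
⟨E⟩ = Σ Eᵢ e^(−Eᵢ/kT) / Z = (0·1.000 + 8·0.01518) / 1.015 = 0.12 ε.

0.12 ε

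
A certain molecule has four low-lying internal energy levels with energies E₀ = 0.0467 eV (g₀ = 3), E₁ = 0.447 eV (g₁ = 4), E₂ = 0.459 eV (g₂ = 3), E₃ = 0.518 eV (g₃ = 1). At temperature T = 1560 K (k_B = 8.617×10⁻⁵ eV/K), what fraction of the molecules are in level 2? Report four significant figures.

0.04140

k_BT = 8.617×10⁻⁵ × 1560 K = 0.134425 eV.
Eᵢ/kT = 0.347406, 3.32527, 3.41454, 3.85345.
Z = Σ gᵢe^(−Eᵢ/kT) = 3·e^(−0.347406) + 4·e^(−3.32527) + 3·e^(−3.41454) + 1·e^(−3.85345) = 2.11956 + 0.143851 + 0.0986746 + 0.0212064 = 2.38329.
P₂ = g₂ e^(−E₂/kT) / Z = 0.0986746/2.38329 = 0.04140.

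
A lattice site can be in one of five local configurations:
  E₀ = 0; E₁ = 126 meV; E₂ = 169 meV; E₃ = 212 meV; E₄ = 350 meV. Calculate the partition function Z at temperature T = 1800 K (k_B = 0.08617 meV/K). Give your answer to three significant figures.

k_BT = 0.08617 × 1800 K = 155.11 meV.
Eᵢ/kT = 0, 0.81233, 1.0895, 1.3668, 2.2565.
Z = Σ e^(−Eᵢ/kT) = e^(−0) + e^(−0.81233) + e^(−1.0895) + e^(−1.3668) + e^(−2.2565) = 1.0000 + 0.44382 + 0.33638 + 0.25492 + 0.10472 = 2.1398.

Z = 2.14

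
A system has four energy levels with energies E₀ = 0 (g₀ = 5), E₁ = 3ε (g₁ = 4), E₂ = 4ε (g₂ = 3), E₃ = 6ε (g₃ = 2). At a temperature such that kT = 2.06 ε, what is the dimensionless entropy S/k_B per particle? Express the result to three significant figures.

Eᵢ/kT = 0, 1.4563, 1.9417, 2.9126.
Z = Σ gᵢe^(−Eᵢ/kT) = 5·e^(−0) + 4·e^(−1.4563) + 3·e^(−1.9417) + 2·e^(−2.9126) = 5.0000 + 0.93239 + 0.43038 + 0.10867 = 6.4714.
⟨E⟩ = Σ EᵢPᵢ = 0.79901 ε.
S/k_B = ln Z + ⟨E⟩/kT = ln(6.4714) + 0.79901/2.06 = 1.8674 + 0.38787 = 2.26.

2.26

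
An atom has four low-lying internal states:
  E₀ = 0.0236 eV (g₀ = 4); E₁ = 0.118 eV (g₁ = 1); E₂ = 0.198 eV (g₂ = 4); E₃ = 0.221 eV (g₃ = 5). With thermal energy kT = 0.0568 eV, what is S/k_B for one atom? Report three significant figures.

Eᵢ/kT = 0.41549, 2.0775, 3.4859, 3.8908.
Z = Σ gᵢe^(−Eᵢ/kT) = 4·e^(−0.41549) + 1·e^(−2.0775) + 4·e^(−3.4859) + 5·e^(−3.8908) = 2.6401 + 0.12524 + 0.12250 + 0.10214 = 2.9900.
⟨E⟩ = Σ EᵢPᵢ = 0.041442 eV.
S/k_B = ln Z + ⟨E⟩/kT = ln(2.9900) + 0.041442/0.0568 = 1.0953 + 0.72961 = 1.82.

1.82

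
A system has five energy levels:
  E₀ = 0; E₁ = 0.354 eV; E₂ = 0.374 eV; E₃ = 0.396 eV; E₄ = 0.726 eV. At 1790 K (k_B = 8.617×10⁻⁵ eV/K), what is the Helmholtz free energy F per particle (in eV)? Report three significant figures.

-0.0375 eV

k_BT = 8.617×10⁻⁵ × 1790 K = 0.15424 eV.
Eᵢ/kT = 0, 2.2951, 2.4248, 2.5674, 4.7070.
Z = Σ e^(−Eᵢ/kT) = e^(−0) + e^(−2.2951) + e^(−2.4248) + e^(−2.5674) + e^(−4.7070) = 1.0000 + 0.10075 + 0.088496 + 0.076735 + 0.0090318 = 1.2750.
F = −kT ln Z = −0.15424 × ln(1.2750) = −0.15424 × 0.24295 = -0.0375 eV.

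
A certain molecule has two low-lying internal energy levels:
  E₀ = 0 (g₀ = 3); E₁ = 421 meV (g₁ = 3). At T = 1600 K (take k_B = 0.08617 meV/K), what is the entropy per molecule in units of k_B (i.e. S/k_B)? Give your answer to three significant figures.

k_BT = 0.08617 × 1600 K = 137.87 meV.
Eᵢ/kT = 0, 3.0536.
Z = Σ gᵢe^(−Eᵢ/kT) = 3·e^(−0) + 3·e^(−3.0536) = 3.0000 + 0.14157 = 3.1416.
⟨E⟩ = Σ EᵢPᵢ = 18.972 meV.
S/k_B = ln Z + ⟨E⟩/kT = ln(3.1416) + 18.972/137.87 = 1.1447 + 0.13761 = 1.28.

1.28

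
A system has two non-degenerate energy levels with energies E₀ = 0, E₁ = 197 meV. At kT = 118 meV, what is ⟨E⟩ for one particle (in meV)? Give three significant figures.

31.2 meV

Eᵢ/kT = 0, 1.6695.
Z = Σ e^(−Eᵢ/kT) = e^(−0) + e^(−1.6695) = 1.0000 + 0.18834 = 1.1883.
⟨E⟩ = Σ Eᵢ e^(−Eᵢ/kT) / Z = (0·1.0000 + 197·0.18834) / 1.1883 = 31.2 meV.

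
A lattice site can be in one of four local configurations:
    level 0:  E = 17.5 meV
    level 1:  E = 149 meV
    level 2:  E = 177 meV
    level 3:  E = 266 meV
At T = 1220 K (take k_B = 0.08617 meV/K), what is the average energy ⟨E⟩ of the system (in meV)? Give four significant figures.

k_BT = 0.08617 × 1220 K = 105.127 meV.
Eᵢ/kT = 0.166465, 1.41733, 1.68368, 2.53027.
Z = Σ e^(−Eᵢ/kT) = e^(−0.166465) + e^(−1.41733) + e^(−1.68368) + e^(−2.53027) = 0.846652 + 0.242360 + 0.185689 + 0.0796375 = 1.35434.
⟨E⟩ = Σ Eᵢ e^(−Eᵢ/kT) / Z = (17.5·0.846652 + 149·0.242360 + 177·0.185689 + 266·0.0796375) / 1.35434 = 77.51 meV.

77.51 meV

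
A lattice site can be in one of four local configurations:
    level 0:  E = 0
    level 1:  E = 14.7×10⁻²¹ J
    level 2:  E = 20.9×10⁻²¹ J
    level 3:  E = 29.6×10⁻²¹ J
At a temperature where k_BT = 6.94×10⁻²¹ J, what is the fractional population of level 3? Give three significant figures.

0.0119

Eᵢ/kT = 0, 2.1182, 3.0115, 4.2651.
Z = Σ e^(−Eᵢ/kT) = e^(−0) + e^(−2.1182) + e^(−3.0115) + e^(−4.2651) = 1.0000 + 0.12025 + 0.049218 + 0.014050 = 1.1835.
P₃ = e^(−E₃/kT) / Z = 0.014050/1.1835 = 0.0119.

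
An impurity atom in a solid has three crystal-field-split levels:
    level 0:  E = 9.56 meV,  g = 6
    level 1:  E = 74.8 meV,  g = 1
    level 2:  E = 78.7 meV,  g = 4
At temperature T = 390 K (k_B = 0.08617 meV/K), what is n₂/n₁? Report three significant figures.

3.56

k_BT = 0.08617 × 390 K = 33.606 meV.
n₂/n₁ = (g₂/g₁) exp[−(E₂−E₁)/kT] = (4/1) × exp(−(3.9 meV)/(33.606 meV)) = (4/1) × exp(-0.11605) = 3.56.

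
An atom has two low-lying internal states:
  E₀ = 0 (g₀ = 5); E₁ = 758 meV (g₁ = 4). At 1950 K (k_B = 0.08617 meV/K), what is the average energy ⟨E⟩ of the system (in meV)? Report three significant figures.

6.60 meV

k_BT = 0.08617 × 1950 K = 168.03 meV.
Eᵢ/kT = 0, 4.5111.
Z = Σ gᵢe^(−Eᵢ/kT) = 5·e^(−0) + 4·e^(−4.5111) = 5.0000 + 0.043945 = 5.0439.
⟨E⟩ = Σ Eᵢ gᵢe^(−Eᵢ/kT) / Z = (0·5.0000 + 758·0.043945) / 5.0439 = 6.60 meV.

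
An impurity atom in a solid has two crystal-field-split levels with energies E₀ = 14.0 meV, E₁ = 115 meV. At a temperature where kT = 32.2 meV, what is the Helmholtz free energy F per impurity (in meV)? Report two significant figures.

13 meV

Eᵢ/kT = 0.4348, 3.571.
Z = Σ e^(−Eᵢ/kT) = e^(−0.4348) + e^(−3.571) = 0.6474 + 0.02813 = 0.6755.
F = −kT ln Z = −32.2 × ln(0.6755) = −32.2 × -0.3923 = 13 meV.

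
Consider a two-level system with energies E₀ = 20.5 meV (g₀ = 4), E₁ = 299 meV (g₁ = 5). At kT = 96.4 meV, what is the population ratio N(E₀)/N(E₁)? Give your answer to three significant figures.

14.4

n₀/n₁ = (g₀/g₁) exp[−(E₀−E₁)/kT] = (4/5) × exp(−(-278.5 meV)/(96.4 meV)) = (4/5) × exp(2.8890) = 14.4.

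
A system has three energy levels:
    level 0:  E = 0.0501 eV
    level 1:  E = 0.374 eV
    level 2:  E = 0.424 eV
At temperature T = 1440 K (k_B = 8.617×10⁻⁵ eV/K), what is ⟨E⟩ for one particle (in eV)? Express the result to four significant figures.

k_BT = 8.617×10⁻⁵ × 1440 K = 0.124085 eV.
Eᵢ/kT = 0.403755, 3.01406, 3.41701.
Z = Σ e^(−Eᵢ/kT) = e^(−0.403755) + e^(−3.01406) + e^(−3.41701) = 0.667808 + 0.0490920 + 0.0328104 = 0.749710.
⟨E⟩ = Σ Eᵢ e^(−Eᵢ/kT) / Z = (0.0501·0.667808 + 0.374·0.0490920 + 0.424·0.0328104) / 0.749710 = 0.08767 eV.

0.08767 eV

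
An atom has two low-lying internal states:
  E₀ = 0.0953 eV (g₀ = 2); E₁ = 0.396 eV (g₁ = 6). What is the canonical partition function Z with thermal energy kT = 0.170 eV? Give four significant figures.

Z = 1.726

Eᵢ/kT = 0.560588, 2.32941.
Z = Σ gᵢe^(−Eᵢ/kT) = 2·e^(−0.560588) + 6·e^(−2.32941) = 1.14175 + 0.584119 = 1.72587.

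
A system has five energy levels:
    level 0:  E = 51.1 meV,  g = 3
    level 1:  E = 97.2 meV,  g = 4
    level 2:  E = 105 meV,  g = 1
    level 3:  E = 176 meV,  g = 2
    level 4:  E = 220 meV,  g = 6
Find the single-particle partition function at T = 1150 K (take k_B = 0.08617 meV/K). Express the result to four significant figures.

k_BT = 0.08617 × 1150 K = 99.0955 meV.
Eᵢ/kT = 0.515664, 0.980872, 1.05958, 1.77606, 2.22008.
Z = Σ gᵢe^(−Eᵢ/kT) = 3·e^(−0.515664) + 4·e^(−0.980872) + 1·e^(−1.05958) + 2·e^(−1.77606) + 6·e^(−2.22008) = 1.79131 + 1.49994 + 0.346601 + 0.338608 + 0.651603 = 4.62806.

Z = 4.628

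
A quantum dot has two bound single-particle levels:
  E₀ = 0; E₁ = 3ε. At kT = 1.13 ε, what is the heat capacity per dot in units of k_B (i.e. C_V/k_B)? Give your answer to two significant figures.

Eᵢ/kT = 0, 2.655.
Z = Σ e^(−Eᵢ/kT) = e^(−0) + e^(−2.655) = 1.000 + 0.07030 = 1.070.
⟨E⟩ = 0.1971 ε, ⟨E²⟩ = 0.5913 ε².
C_V/k_B = (⟨E²⟩ − ⟨E⟩²)/(kT)² = (0.5913 − 0.03885)/1.277 = 0.43.

0.43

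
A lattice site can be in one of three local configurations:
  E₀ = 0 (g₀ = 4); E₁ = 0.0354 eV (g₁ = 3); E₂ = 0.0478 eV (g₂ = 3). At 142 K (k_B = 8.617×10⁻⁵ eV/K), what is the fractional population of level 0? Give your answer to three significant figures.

0.946

k_BT = 8.617×10⁻⁵ × 142 K = 0.012236 eV.
Eᵢ/kT = 0, 2.8931, 3.9065.
Z = Σ gᵢe^(−Eᵢ/kT) = 4·e^(−0) + 3·e^(−2.8931) + 3·e^(−3.9065) = 4.0000 + 0.16621 + 0.060332 = 4.2265.
P₀ = g₀ e^(−E₀/kT) / Z = 4.0000/4.2265 = 0.946.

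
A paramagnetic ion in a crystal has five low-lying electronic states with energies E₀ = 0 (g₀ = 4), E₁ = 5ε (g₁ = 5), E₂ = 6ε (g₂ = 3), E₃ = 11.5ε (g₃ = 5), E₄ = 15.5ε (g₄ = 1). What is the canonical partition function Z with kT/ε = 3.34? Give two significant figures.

Eᵢ/kT = 0, 1.497, 1.796, 3.443, 4.641.
Z = Σ gᵢe^(−Eᵢ/kT) = 4·e^(−0) + 5·e^(−1.497) + 3·e^(−1.796) + 5·e^(−3.443) + 1·e^(−4.641) = 4.000 + 1.119 + 0.4979 + 0.1598 + 0.009648 = 5.786.

Z = 5.8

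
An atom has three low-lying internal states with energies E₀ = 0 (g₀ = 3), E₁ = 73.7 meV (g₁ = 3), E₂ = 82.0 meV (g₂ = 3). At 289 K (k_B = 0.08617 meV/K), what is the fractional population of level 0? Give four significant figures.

k_BT = 0.08617 × 289 K = 24.9031 meV.
Eᵢ/kT = 0, 2.95947, 3.29276.
Z = Σ gᵢe^(−Eᵢ/kT) = 3·e^(−0) + 3·e^(−2.95947) + 3·e^(−3.29276) = 3.00000 + 0.155539 + 0.111454 = 3.26699.
P₀ = g₀ e^(−E₀/kT) / Z = 3.00000/3.26699 = 0.9183.

0.9183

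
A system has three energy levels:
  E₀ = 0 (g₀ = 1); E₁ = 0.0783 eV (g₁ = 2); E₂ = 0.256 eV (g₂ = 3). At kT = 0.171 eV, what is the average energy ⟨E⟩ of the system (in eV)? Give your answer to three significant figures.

0.0923 eV

Eᵢ/kT = 0, 0.45789, 1.4971.
Z = Σ gᵢe^(−Eᵢ/kT) = 1·e^(−0) + 2·e^(−0.45789) + 3·e^(−1.4971) = 1.0000 + 1.2652 + 0.67133 = 2.9365.
⟨E⟩ = Σ Eᵢ gᵢe^(−Eᵢ/kT) / Z = (0·1.0000 + 0.0783·1.2652 + 0.256·0.67133) / 2.9365 = 0.0923 eV.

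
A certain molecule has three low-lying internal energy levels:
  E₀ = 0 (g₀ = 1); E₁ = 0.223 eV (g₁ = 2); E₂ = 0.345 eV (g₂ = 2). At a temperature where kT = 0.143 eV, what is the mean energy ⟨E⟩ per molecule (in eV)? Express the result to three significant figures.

Eᵢ/kT = 0, 1.5594, 2.4126.
Z = Σ gᵢe^(−Eᵢ/kT) = 1·e^(−0) + 2·e^(−1.5594) + 2·e^(−2.4126) = 1.0000 + 0.42052 + 0.17916 = 1.5997.
⟨E⟩ = Σ Eᵢ gᵢe^(−Eᵢ/kT) / Z = (0·1.0000 + 0.223·0.42052 + 0.345·0.17916) / 1.5997 = 0.0973 eV.

0.0973 eV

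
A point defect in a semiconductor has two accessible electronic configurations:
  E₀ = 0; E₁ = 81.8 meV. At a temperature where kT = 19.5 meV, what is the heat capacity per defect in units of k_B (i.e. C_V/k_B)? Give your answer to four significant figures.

Eᵢ/kT = 0, 4.19487.
Z = Σ e^(−Eᵢ/kT) = e^(−0) + e^(−4.19487) = 1.00000 + 0.0150727 = 1.01507.
⟨E⟩ = 1.21464 meV, ⟨E²⟩ = 99.3577 meV².
C_V/k_B = (⟨E²⟩ − ⟨E⟩²)/(kT)² = (99.3577 − 1.47535)/380.250 = 0.2574.

0.2574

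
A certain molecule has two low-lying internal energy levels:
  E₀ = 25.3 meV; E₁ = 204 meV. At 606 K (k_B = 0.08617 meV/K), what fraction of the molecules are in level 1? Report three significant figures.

0.0316

k_BT = 0.08617 × 606 K = 52.219 meV.
Eᵢ/kT = 0.48450, 3.9066.
Z = Σ e^(−Eᵢ/kT) = e^(−0.48450) + e^(−3.9066) = 0.61601 + 0.020109 = 0.63612.
P₁ = e^(−E₁/kT) / Z = 0.020109/0.63612 = 0.0316.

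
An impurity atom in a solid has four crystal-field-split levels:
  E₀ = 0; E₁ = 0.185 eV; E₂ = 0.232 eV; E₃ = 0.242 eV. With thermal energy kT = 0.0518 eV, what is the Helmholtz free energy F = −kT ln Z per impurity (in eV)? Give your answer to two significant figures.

-0.0025 eV

Eᵢ/kT = 0, 3.571, 4.479, 4.672.
Z = Σ e^(−Eᵢ/kT) = e^(−0) + e^(−3.571) + e^(−4.479) + e^(−4.672) = 1.000 + 0.02813 + 0.01134 + 0.009354 = 1.049.
F = −kT ln Z = −0.0518 × ln(1.049) = −0.0518 × 0.04784 = -0.0025 eV.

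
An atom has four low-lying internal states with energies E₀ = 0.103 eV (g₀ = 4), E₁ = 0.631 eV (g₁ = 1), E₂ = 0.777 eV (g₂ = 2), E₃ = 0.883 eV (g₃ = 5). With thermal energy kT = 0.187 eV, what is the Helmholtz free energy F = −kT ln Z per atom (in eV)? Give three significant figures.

-0.165 eV

Eᵢ/kT = 0.55080, 3.3743, 4.1551, 4.7219.
Z = Σ gᵢe^(−Eᵢ/kT) = 4·e^(−0.55080) + 1·e^(−3.3743) + 2·e^(−4.1551) + 5·e^(−4.7219) = 2.3060 + 0.034242 + 0.031368 + 0.044491 = 2.4161.
F = −kT ln Z = −0.187 × ln(2.4161) = −0.187 × 0.88215 = -0.165 eV.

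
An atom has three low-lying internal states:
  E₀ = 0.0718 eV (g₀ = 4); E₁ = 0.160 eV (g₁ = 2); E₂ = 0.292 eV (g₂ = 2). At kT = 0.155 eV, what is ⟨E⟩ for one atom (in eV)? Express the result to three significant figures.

0.109 eV

Eᵢ/kT = 0.46323, 1.0323, 1.8839.
Z = Σ gᵢe^(−Eᵢ/kT) = 4·e^(−0.46323) + 2·e^(−1.0323) + 2·e^(−1.8839) = 2.5170 + 0.71237 + 0.30399 = 3.5334.
⟨E⟩ = Σ Eᵢ gᵢe^(−Eᵢ/kT) / Z = (0.0718·2.5170 + 0.160·0.71237 + 0.292·0.30399) / 3.5334 = 0.109 eV.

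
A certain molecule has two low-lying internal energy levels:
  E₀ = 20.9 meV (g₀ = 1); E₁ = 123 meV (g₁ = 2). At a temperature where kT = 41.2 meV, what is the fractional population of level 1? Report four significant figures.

0.1437

Eᵢ/kT = 0.507282, 2.98544.
Z = Σ gᵢe^(−Eᵢ/kT) = 1·e^(−0.507282) + 2·e^(−2.98544) = 0.602130 + 0.101035 = 0.703165.
P₁ = g₁ e^(−E₁/kT) / Z = 0.101035/0.703165 = 0.1437.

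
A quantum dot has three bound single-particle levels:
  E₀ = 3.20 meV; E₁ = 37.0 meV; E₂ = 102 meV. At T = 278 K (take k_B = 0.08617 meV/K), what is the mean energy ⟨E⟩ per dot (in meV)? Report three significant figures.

11.0 meV

k_BT = 0.08617 × 278 K = 23.955 meV.
Eᵢ/kT = 0.13358, 1.5446, 4.2580.
Z = Σ e^(−Eᵢ/kT) = e^(−0.13358) + e^(−1.5446) + e^(−4.2580) = 0.87496 + 0.21340 + 0.014151 = 1.1025.
⟨E⟩ = Σ Eᵢ e^(−Eᵢ/kT) / Z = (3.20·0.87496 + 37.0·0.21340 + 102·0.014151) / 1.1025 = 11.0 meV.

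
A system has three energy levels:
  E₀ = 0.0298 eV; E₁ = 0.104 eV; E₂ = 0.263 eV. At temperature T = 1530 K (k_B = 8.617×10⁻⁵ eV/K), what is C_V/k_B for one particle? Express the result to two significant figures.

k_BT = 8.617×10⁻⁵ × 1530 K = 0.1318 eV.
Eᵢ/kT = 0.2261, 0.7891, 1.995.
Z = Σ e^(−Eᵢ/kT) = e^(−0.2261) + e^(−0.7891) + e^(−1.995) = 0.7976 + 0.4543 + 0.1360 = 1.388.
⟨E⟩ = 0.07693 eV, ⟨E²⟩ = 0.01083 eV².
C_V/k_B = (⟨E²⟩ − ⟨E⟩²)/(kT)² = (0.01083 − 0.005918)/0.01737 = 0.28.

0.28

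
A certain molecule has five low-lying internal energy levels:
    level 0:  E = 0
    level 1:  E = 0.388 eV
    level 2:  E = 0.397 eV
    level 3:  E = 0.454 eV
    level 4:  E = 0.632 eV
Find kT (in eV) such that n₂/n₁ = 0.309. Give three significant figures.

0.00766 eV

n₂/n₁ = exp[−(E₂−E₁)/kT] = 0.309.
⇒ (E₂−E₁)/kT = ln(1/0.309) = ln(3.2362) = 1.1744.
kT = 0.009 eV / 1.1744 = 0.00766 eV.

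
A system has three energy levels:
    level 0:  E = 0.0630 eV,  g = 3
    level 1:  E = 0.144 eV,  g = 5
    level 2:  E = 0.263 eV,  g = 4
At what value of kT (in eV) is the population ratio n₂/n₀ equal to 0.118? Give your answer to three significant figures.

0.0825 eV

n₂/n₀ = (g₂/g₀) exp[−(E₂−E₀)/kT] = 0.118.
⇒ (E₂−E₀)/kT = ln((4/3)/0.118) = ln(11.299) = 2.4247.
kT = 0.2000 eV / 2.4247 = 0.0825 eV.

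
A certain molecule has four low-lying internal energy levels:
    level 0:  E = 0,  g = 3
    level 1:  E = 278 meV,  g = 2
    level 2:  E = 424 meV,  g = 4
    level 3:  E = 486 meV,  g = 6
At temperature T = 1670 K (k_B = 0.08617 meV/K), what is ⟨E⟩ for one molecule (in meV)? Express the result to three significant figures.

k_BT = 0.08617 × 1670 K = 143.90 meV.
Eᵢ/kT = 0, 1.9319, 2.9465, 3.3773.
Z = Σ gᵢe^(−Eᵢ/kT) = 3·e^(−0) + 2·e^(−1.9319) + 4·e^(−2.9465) + 6·e^(−3.3773) = 3.0000 + 0.28975 + 0.21009 + 0.20484 = 3.7047.
⟨E⟩ = Σ Eᵢ gᵢe^(−Eᵢ/kT) / Z = (0·3.0000 + 278·0.28975 + 424·0.21009 + 486·0.20484) / 3.7047 = 72.7 meV.

72.7 meV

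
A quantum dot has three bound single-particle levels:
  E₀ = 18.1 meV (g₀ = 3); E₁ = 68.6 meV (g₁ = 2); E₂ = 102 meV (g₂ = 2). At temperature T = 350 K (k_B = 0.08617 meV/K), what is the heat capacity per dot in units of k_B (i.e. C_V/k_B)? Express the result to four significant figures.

k_BT = 0.08617 × 350 K = 30.1595 meV.
Eᵢ/kT = 0.600143, 2.27457, 3.38202.
Z = Σ gᵢe^(−Eᵢ/kT) = 3·e^(−0.600143) + 2·e^(−2.27457) + 2·e^(−3.38202) = 1.64620 + 0.205682 + 0.0679575 = 1.91984.
⟨E⟩ = 26.4802 meV, ⟨E²⟩ = 1153.36 meV².
C_V/k_B = (⟨E²⟩ − ⟨E⟩²)/(kT)² = (1153.36 − 701.201)/909.595 = 0.4971.

0.4971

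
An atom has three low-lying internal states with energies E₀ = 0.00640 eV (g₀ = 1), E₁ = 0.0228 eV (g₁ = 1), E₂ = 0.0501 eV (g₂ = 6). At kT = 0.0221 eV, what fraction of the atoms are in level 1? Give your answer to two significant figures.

Eᵢ/kT = 0.2896, 1.032, 2.267.
Z = Σ gᵢe^(−Eᵢ/kT) = 1·e^(−0.2896) + 1·e^(−1.032) + 6·e^(−2.267) = 0.7486 + 0.3563 + 0.6217 = 1.727.
P₁ = g₁ e^(−E₁/kT) / Z = 0.3563/1.727 = 0.21.

0.21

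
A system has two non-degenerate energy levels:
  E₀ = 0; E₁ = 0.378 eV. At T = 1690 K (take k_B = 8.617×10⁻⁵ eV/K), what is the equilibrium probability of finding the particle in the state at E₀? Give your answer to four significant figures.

k_BT = 8.617×10⁻⁵ × 1690 K = 0.145627 eV.
Eᵢ/kT = 0, 2.59567.
Z = Σ e^(−Eᵢ/kT) = e^(−0) + e^(−2.59567) = 1.00000 + 0.0745959 = 1.07460.
P₀ = e^(−E₀/kT) / Z = 1.00000/1.07460 = 0.9306.

0.9306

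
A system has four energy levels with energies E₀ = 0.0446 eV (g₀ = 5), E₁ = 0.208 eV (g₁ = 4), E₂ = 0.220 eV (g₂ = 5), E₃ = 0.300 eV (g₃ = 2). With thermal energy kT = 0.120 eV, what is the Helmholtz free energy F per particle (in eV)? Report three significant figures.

-0.196 eV

Eᵢ/kT = 0.37167, 1.7333, 1.8333, 2.5000.
Z = Σ gᵢe^(−Eᵢ/kT) = 5·e^(−0.37167) + 4·e^(−1.7333) + 5·e^(−1.8333) + 2·e^(−2.5000) = 3.4479 + 0.70680 + 0.79943 + 0.16417 = 5.1183.
F = −kT ln Z = −0.120 × ln(5.1183) = −0.120 × 1.6328 = -0.196 eV.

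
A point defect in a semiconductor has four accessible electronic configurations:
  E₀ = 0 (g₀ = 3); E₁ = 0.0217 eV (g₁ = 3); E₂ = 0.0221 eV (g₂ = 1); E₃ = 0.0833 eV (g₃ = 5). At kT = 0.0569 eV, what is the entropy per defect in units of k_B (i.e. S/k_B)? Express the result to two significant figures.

2.3

Eᵢ/kT = 0, 0.3814, 0.3884, 1.464.
Z = Σ gᵢe^(−Eᵢ/kT) = 3·e^(−0) + 3·e^(−0.3814) + 1·e^(−0.3884) + 5·e^(−1.464) = 3.000 + 2.049 + 0.6781 + 1.157 = 6.884.
⟨E⟩ = Σ EᵢPᵢ = 0.02264 eV.
S/k_B = ln Z + ⟨E⟩/kT = ln(6.884) + 0.02264/0.0569 = 1.929 + 0.3979 = 2.3.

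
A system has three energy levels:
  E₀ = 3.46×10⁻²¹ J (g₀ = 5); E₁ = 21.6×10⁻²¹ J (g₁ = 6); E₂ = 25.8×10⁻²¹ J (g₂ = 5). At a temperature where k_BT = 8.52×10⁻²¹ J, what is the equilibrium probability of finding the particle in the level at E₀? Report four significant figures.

0.8228

Eᵢ/kT = 0.406103, 2.53521, 3.02817.
Z = Σ gᵢe^(−Eᵢ/kT) = 5·e^(−0.406103) + 6·e^(−2.53521) + 5·e^(−3.02817) = 3.33121 + 0.475470 + 0.242021 = 4.04870.
P₀ = g₀ e^(−E₀/kT) / Z = 3.33121/4.04870 = 0.8228.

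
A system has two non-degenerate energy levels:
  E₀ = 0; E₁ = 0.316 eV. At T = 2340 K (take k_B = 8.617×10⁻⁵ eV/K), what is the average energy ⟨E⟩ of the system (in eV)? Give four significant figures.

0.05455 eV

k_BT = 8.617×10⁻⁵ × 2340 K = 0.201638 eV.
Eᵢ/kT = 0, 1.56716.
Z = Σ e^(−Eᵢ/kT) = e^(−0) + e^(−1.56716) = 1.00000 + 0.208637 = 1.20864.
⟨E⟩ = Σ Eᵢ e^(−Eᵢ/kT) / Z = (0·1.00000 + 0.316·0.208637) / 1.20864 = 0.05455 eV.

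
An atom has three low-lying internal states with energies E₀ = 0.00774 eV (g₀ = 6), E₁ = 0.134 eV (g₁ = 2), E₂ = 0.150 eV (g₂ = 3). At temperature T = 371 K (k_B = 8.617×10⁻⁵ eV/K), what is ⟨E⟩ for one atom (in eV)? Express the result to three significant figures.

k_BT = 8.617×10⁻⁵ × 371 K = 0.031969 eV.
Eᵢ/kT = 0.24211, 4.1916, 4.6920.
Z = Σ gᵢe^(−Eᵢ/kT) = 6·e^(−0.24211) + 2·e^(−4.1916) + 3·e^(−4.6920) = 4.7098 + 0.030244 + 0.027505 = 4.7675.
⟨E⟩ = Σ Eᵢ gᵢe^(−Eᵢ/kT) / Z = (0.00774·4.7098 + 0.134·0.030244 + 0.150·0.027505) / 4.7675 = 0.00936 eV.

0.00936 eV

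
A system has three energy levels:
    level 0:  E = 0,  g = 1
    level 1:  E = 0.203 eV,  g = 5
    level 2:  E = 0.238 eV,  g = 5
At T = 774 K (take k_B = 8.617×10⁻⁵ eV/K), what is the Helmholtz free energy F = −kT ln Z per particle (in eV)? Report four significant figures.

-0.02145 eV

k_BT = 8.617×10⁻⁵ × 774 K = 0.0666956 eV.
Eᵢ/kT = 0, 3.04368, 3.56845.
Z = Σ gᵢe^(−Eᵢ/kT) = 1·e^(−0) + 5·e^(−3.04368) + 5·e^(−3.56845) = 1.00000 + 0.238296 + 0.140998 = 1.37929.
F = −kT ln Z = −0.0666956 × ln(1.37929) = −0.0666956 × 0.321569 = -0.02145 eV.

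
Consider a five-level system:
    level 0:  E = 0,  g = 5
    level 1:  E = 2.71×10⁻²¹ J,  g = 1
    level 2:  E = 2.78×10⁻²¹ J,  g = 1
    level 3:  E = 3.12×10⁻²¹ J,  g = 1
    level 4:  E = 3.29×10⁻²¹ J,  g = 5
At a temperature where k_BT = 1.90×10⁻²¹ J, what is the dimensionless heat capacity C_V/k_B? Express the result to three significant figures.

Eᵢ/kT = 0, 1.4263, 1.4632, 1.6421, 1.7316.
Z = Σ gᵢe^(−Eᵢ/kT) = 5·e^(−0) + 1·e^(−1.4263) + 1·e^(−1.4632) + 1·e^(−1.6421) + 5·e^(−1.7316) = 5.0000 + 0.24020 + 0.23149 + 0.19357 + 0.88500 = 6.5503.
⟨E⟩ = 0.73433, ⟨E²⟩ = 2.2925.
C_V/k_B = (⟨E²⟩ − ⟨E⟩²)/(kT)² = (2.2925 − 0.53924)/3.6100 = 0.486.

0.486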